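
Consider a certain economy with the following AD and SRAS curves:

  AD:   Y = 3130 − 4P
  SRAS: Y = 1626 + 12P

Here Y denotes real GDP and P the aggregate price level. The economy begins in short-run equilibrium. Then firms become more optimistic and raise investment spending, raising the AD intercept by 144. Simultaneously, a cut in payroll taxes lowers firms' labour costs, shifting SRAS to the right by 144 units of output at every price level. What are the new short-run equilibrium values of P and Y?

After both shocks: AD is Y = 3274 − 4P and SRAS is Y = 1770 + 12P.
Setting them equal: 1504 = 16P, so P = 94.
Y = 3274 − 4·94 = 2898.

P = 94, Y = 2898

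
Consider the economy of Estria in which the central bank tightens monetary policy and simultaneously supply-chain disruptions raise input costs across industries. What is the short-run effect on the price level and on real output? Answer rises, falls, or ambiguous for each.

The first event is a negative demand shock: AD shifts left, which by itself pushes P down and Y down.
The second is an adverse supply shock: SRAS shifts left, which by itself pushes P up and Y down.
The two shocks push P in opposite directions, so the effect on P is ambiguous. Both shocks push Y down, so Y falls.

Price level: ambiguous; output: falls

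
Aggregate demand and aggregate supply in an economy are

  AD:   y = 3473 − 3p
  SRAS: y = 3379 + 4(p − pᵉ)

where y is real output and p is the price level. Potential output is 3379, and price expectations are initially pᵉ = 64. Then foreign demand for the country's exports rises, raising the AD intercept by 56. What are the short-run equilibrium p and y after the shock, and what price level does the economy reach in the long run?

AD shifts right: new AD is y = 3529 − 3p. With pᵉ = 64, SRAS is y = 3123 + 4p.
Short run: 3529 − 3p = 3123 + 4p gives 406 = 7p, so p = 58 and y = 3529 − 3·58 = 3355.
y = 3355 is below potential 3379; expectations adjust and SRAS shifts right until y = 3379.
Long run: on the new AD curve, 3379 = 3529 − 3p gives p = 50.

Short run: p = 58, y = 3355. Long run: p = 50.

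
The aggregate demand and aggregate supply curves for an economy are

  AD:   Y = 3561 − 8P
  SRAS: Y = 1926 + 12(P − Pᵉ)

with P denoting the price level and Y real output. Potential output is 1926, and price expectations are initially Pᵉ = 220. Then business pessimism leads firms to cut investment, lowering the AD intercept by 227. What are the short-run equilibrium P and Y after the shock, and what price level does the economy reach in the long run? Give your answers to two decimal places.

Short run: P = 202.40, Y = 1714.80. Long run: P = 176.00.

AD shifts left: new AD is Y = 3334 − 8P. With Pᵉ = 220, SRAS is Y = 12P − 714.
Short run: 3334 − 8P = 12P − 714 gives 4048 = 20P, so P = 202.40 and Y = 3334 − 8P = 1714.80.
Y = 1714.80 is below potential 1926; expectations adjust and SRAS shifts right until Y = 1926.
Long run: on the new AD curve, 1926 = 3334 − 8P gives P = 176.00.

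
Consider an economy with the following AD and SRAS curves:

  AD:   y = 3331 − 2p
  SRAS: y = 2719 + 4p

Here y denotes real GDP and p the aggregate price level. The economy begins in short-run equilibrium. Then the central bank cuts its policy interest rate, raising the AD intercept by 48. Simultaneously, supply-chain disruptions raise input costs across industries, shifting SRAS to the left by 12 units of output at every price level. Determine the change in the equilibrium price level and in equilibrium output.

Δp = +10, Δy = +28

After both shocks: AD is y = 3379 − 2p and SRAS is y = 2707 + 4p.
Setting them equal: 672 = 6p, so p = 112.
y = 3379 − 2·112 = 3155.
Initially p = 102, y = 3127, so Δp = +10 and Δy = +28.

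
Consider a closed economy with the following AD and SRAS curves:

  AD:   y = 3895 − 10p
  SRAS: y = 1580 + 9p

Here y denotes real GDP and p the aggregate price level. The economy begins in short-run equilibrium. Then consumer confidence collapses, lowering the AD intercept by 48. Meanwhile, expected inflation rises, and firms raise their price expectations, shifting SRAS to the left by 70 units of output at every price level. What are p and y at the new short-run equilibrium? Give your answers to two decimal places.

p = 123.00, y = 2617.00

After both shocks: AD is y = 3847 − 10p and SRAS is y = 1510 + 9p.
Setting them equal: 2337 = 19p, so p = 123.00.
Substituting into AD, y = 2617.00.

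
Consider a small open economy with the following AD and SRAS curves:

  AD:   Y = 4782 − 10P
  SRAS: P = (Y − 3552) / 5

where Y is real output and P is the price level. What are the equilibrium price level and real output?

Rearrange SRAS to Y = 3552 + 5P.
Set AD = SRAS: 4782 − 10P = 3552 + 5P, so 1230 = 15P and P = 82.
Then Y = 4782 − 10·82 = 3962.

P = 82, Y = 3962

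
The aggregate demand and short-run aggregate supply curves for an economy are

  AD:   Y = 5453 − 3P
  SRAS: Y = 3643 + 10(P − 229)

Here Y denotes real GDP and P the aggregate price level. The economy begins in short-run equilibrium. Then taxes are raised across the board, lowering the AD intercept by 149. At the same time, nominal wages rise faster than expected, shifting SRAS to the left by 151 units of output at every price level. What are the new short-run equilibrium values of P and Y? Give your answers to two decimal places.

P = 315.54, Y = 4357.38

After both shocks: AD is Y = 5304 − 3P and SRAS is Y = 1202 + 10P.
Setting them equal: 4102 = 13P, so P = 315.54.
Substituting into AD, Y = 4357.38.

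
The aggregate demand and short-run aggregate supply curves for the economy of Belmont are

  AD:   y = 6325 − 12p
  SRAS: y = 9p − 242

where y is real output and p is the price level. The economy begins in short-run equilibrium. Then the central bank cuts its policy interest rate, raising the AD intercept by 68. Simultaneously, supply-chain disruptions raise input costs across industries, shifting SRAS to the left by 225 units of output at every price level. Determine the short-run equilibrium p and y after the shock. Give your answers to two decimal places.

p = 326.67, y = 2473.00

After both shocks: AD is y = 6393 − 12p and SRAS is y = 9p − 467.
Setting them equal: 6860 = 21p, so p = 326.67.
Substituting into AD, y = 2473.00.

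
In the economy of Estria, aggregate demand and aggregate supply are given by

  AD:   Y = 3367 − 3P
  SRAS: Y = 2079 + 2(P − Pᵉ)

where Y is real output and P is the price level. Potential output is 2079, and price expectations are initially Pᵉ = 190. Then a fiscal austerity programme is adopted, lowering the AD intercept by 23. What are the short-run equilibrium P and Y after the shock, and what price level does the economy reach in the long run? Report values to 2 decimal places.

Short run: P = 329.00, Y = 2357.00. Long run: P = 421.67.

AD shifts left: new AD is Y = 3344 − 3P. With Pᵉ = 190, SRAS is Y = 1699 + 2P.
Short run: 3344 − 3P = 1699 + 2P gives 1645 = 5P, so P = 329.00 and Y = 3344 − 3P = 2357.00.
Y = 2357.00 is above potential 2079; expectations adjust and SRAS shifts left until Y = 2079.
Long run: on the new AD curve, 2079 = 3344 − 3P gives P = 421.67.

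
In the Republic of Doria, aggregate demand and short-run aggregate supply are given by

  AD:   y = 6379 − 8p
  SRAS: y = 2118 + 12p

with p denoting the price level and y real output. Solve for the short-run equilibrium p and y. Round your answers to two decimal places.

p = 213.05, y = 4674.60

Set AD = SRAS: 6379 − 8p = 2118 + 12p, so 4261 = 20p and p = 213.05.
Substituting into AD, y = 6379 − 8p = 4674.60.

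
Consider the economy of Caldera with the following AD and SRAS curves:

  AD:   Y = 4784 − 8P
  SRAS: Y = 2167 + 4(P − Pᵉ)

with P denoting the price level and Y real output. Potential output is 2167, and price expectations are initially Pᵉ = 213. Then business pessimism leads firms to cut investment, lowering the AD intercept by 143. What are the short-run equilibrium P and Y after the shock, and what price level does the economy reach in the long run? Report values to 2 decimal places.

AD shifts left: new AD is Y = 4641 − 8P. With Pᵉ = 213, SRAS is Y = 1315 + 4P.
Short run: 4641 − 8P = 1315 + 4P gives 3326 = 12P, so P = 277.17 and Y = 4641 − 8P = 2423.67.
Y = 2423.67 is above potential 2167; expectations adjust and SRAS shifts left until Y = 2167.
Long run: on the new AD curve, 2167 = 4641 − 8P gives P = 309.25.

Short run: P = 277.17, Y = 2423.67. Long run: P = 309.25.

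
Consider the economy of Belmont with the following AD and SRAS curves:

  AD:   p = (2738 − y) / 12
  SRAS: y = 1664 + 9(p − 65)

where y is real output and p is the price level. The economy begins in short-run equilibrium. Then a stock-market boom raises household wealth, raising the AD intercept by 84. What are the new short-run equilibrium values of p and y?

This is a positive demand shock: AD shifts right.
New AD: y = 2822 − 12p.
SRAS can be written y = 1079 + 9p.
Set AD = SRAS: 2822 − 12p = 1079 + 9p, so 1743 = 21p and p = 83.
y = 2822 − 12·83 = 1826.

p = 83, y = 1826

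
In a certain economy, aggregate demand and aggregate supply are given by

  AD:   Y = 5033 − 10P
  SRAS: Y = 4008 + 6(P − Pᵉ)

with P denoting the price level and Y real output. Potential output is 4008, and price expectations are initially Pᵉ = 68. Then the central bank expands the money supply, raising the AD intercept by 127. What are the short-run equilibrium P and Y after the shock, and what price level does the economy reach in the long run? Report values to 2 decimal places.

Short run: P = 97.50, Y = 4185.00. Long run: P = 115.20.

AD shifts right: new AD is Y = 5160 − 10P. With Pᵉ = 68, SRAS is Y = 3600 + 6P.
Short run: 5160 − 10P = 3600 + 6P gives 1560 = 16P, so P = 97.50 and Y = 5160 − 10P = 4185.00.
Y = 4185.00 is above potential 4008; expectations adjust and SRAS shifts left until Y = 4008.
Long run: on the new AD curve, 4008 = 5160 − 10P gives P = 115.20.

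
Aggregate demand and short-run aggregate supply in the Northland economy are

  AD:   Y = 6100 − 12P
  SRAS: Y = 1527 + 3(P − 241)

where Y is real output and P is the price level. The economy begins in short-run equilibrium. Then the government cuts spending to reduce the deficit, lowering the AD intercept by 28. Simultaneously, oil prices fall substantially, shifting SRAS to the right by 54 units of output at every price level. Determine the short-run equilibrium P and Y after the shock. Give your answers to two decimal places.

After both shocks: AD is Y = 6072 − 12P and SRAS is Y = 858 + 3P.
Setting them equal: 5214 = 15P, so P = 347.60.
Substituting into AD, Y = 1900.80.

P = 347.60, Y = 1900.80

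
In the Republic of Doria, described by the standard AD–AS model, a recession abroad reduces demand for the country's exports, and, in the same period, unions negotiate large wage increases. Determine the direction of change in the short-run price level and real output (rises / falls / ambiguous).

The first event is a negative demand shock: AD shifts left, which by itself pushes P down and Y down.
The second is an adverse supply shock: SRAS shifts left, which by itself pushes P up and Y down.
The two shocks push P in opposite directions, so the effect on P is ambiguous. Both shocks push Y down, so Y falls.

Price level: ambiguous; output: falls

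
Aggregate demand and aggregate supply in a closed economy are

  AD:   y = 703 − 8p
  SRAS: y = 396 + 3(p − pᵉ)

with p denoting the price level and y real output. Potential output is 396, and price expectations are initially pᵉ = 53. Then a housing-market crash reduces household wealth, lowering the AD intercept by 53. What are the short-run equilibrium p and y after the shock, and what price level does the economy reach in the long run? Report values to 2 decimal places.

Short run: p = 37.55, y = 349.64. Long run: p = 31.75.

AD shifts left: new AD is y = 650 − 8p. With pᵉ = 53, SRAS is y = 237 + 3p.
Short run: 650 − 8p = 237 + 3p gives 413 = 11p, so p = 37.55 and y = 650 − 8p = 349.64.
y = 349.64 is below potential 396; expectations adjust and SRAS shifts right until y = 396.
Long run: on the new AD curve, 396 = 650 − 8p gives p = 31.75.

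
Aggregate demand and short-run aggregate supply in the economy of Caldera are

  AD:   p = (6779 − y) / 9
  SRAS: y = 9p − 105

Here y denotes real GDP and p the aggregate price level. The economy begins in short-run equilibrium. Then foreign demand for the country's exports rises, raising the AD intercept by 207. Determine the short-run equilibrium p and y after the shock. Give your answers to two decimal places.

This is a positive demand shock: AD shifts right.
New AD: y = 6986 − 9p.
Set AD = SRAS: 6986 − 9p = 9p − 105, so 7091 = 18p and p = 393.94.
Substituting into AD, y = 3440.50.

p = 393.94, y = 3440.50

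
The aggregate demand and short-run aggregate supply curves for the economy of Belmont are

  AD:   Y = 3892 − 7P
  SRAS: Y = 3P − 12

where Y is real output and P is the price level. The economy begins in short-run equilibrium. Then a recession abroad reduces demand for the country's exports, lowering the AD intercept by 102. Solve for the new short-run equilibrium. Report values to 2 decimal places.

P = 380.20, Y = 1128.60

This is a negative demand shock: AD shifts left.
New AD: Y = 3790 − 7P.
Set AD = SRAS: 3790 − 7P = 3P − 12, so 3802 = 10P and P = 380.20.
Substituting into AD, Y = 1128.60.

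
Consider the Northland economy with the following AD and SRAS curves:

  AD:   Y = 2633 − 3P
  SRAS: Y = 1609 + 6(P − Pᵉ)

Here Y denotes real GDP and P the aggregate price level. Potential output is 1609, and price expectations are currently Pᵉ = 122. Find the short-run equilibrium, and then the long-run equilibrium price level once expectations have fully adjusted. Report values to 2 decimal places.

Short run: P = 195.11, Y = 2047.67. Long run: P = 341.33.

Short run: with Pᵉ = 122, SRAS is Y = 877 + 6P. Setting AD = SRAS gives 1756 = 9P, so P = 195.11 and Y = 2633 − 3P = 2047.67.
Output 2047.67 is above potential 1609, so over time expected prices rise and SRAS shifts left until Y returns to 1609.
Long run: Y = 1609 on the AD curve gives 1609 = 2633 − 3P, so P = 341.33.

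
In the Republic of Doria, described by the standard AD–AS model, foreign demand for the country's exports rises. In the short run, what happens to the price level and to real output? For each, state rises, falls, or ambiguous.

Price level: rises; output: rises

This is a positive demand shock: AD shifts right.
Moving along the upward-sloping SRAS curve, P rises and Y rises.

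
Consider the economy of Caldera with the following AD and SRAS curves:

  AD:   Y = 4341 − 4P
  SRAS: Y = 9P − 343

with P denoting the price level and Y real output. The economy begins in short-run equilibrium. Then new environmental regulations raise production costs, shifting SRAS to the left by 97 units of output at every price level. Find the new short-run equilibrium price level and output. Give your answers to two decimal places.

P = 367.77, Y = 2869.92

This is a negative supply shock: SRAS shifts left.
New SRAS: Y = 9P − 440.
Set AD = SRAS: 4341 − 4P = 9P − 440, so 4781 = 13P and P = 367.77.
Substituting into AD, Y = 2869.92.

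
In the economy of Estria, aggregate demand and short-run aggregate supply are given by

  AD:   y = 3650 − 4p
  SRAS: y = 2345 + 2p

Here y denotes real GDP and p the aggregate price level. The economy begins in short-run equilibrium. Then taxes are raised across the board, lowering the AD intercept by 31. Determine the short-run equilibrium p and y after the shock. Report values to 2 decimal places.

p = 212.33, y = 2769.67

This is a negative demand shock: AD shifts left.
New AD: y = 3619 − 4p.
Set AD = SRAS: 3619 − 4p = 2345 + 2p, so 1274 = 6p and p = 212.33.
Substituting into AD, y = 2769.67.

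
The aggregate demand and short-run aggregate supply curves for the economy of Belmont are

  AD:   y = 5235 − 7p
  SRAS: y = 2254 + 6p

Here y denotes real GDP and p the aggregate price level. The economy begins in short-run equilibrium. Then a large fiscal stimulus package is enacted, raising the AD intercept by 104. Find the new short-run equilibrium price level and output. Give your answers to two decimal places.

This is a positive demand shock: AD shifts right.
New AD: y = 5339 − 7p.
Set AD = SRAS: 5339 − 7p = 2254 + 6p, so 3085 = 13p and p = 237.31.
Substituting into AD, y = 3677.85.

p = 237.31, y = 3677.85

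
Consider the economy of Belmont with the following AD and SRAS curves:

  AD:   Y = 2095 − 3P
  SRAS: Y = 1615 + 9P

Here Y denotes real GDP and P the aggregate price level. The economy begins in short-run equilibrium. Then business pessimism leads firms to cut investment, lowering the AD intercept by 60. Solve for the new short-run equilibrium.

P = 35, Y = 1930

This is a negative demand shock: AD shifts left.
New AD: Y = 2035 − 3P.
Set AD = SRAS: 2035 − 3P = 1615 + 9P, so 420 = 12P and P = 35.
Y = 2035 − 3·35 = 1930.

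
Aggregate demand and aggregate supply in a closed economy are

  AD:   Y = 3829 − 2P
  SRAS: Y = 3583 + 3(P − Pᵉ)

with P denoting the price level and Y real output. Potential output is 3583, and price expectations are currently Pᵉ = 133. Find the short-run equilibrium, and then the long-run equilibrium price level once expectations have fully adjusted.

Short run: with Pᵉ = 133, SRAS is Y = 3184 + 3P. Setting AD = SRAS gives 645 = 5P, so P = 129 and Y = 3829 − 2·129 = 3571.
Output 3571 is below potential 3583, so over time expected prices fall and SRAS shifts right until Y returns to 3583.
Long run: Y = 3583 on the AD curve gives 3583 = 3829 − 2P, so P = 123.

Short run: P = 129, Y = 3571. Long run: P = 123.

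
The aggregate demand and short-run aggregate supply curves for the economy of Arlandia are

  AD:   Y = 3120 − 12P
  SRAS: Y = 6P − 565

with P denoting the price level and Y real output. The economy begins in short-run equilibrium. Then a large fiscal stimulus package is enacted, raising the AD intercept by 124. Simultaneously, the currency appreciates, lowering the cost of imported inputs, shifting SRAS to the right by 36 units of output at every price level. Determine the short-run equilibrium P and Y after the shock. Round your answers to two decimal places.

P = 209.61, Y = 728.67

After both shocks: AD is Y = 3244 − 12P and SRAS is Y = 6P − 529.
Setting them equal: 3773 = 18P, so P = 209.61.
Substituting into AD, Y = 728.67.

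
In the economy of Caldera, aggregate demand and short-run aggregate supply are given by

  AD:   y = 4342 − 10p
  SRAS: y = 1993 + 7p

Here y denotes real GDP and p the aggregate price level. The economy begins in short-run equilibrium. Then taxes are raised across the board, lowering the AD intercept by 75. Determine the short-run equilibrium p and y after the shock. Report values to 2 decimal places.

This is a negative demand shock: AD shifts left.
New AD: y = 4267 − 10p.
Set AD = SRAS: 4267 − 10p = 1993 + 7p, so 2274 = 17p and p = 133.76.
Substituting into AD, y = 2929.35.

p = 133.76, y = 2929.35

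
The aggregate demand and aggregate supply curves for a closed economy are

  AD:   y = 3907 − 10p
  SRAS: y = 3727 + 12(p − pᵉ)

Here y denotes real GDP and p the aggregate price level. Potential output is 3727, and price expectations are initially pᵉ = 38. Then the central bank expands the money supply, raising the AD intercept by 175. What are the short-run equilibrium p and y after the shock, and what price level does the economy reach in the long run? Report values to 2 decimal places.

Short run: p = 36.86, y = 3713.36. Long run: p = 35.50.

AD shifts right: new AD is y = 4082 − 10p. With pᵉ = 38, SRAS is y = 3271 + 12p.
Short run: 4082 − 10p = 3271 + 12p gives 811 = 22p, so p = 36.86 and y = 4082 − 10p = 3713.36.
y = 3713.36 is below potential 3727; expectations adjust and SRAS shifts right until y = 3727.
Long run: on the new AD curve, 3727 = 4082 − 10p gives p = 35.50.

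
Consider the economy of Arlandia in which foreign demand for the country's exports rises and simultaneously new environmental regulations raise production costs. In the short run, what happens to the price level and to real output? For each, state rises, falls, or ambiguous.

The first event is a positive demand shock: AD shifts right, which by itself pushes P up and Y up.
The second is an adverse supply shock: SRAS shifts left, which by itself pushes P up and Y down.
Both shocks push P up, so P rises. The two shocks push Y in opposite directions, so the effect on Y is ambiguous.

Price level: rises; output: ambiguous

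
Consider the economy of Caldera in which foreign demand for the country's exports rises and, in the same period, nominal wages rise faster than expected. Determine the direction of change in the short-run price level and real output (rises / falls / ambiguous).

The first event is a positive demand shock: AD shifts right, which by itself pushes P up and Y up.
The second is an adverse supply shock: SRAS shifts left, which by itself pushes P up and Y down.
Both shocks push P up, so P rises. The two shocks push Y in opposite directions, so the effect on Y is ambiguous.

Price level: rises; output: ambiguous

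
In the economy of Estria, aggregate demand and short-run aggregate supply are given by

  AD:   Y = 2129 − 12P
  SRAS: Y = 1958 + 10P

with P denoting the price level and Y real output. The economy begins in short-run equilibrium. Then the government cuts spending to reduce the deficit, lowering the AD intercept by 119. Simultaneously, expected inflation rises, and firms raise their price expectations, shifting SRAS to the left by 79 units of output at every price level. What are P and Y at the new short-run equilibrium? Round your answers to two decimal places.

After both shocks: AD is Y = 2010 − 12P and SRAS is Y = 1879 + 10P.
Setting them equal: 131 = 22P, so P = 5.95.
Substituting into AD, Y = 1938.55.

P = 5.95, Y = 1938.55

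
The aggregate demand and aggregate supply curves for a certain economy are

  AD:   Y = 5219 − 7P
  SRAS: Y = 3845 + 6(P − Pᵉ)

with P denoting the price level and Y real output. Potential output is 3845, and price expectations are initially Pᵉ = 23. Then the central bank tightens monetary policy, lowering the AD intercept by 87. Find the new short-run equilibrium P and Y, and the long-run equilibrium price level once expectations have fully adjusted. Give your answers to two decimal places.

AD shifts left: new AD is Y = 5132 − 7P. With Pᵉ = 23, SRAS is Y = 3707 + 6P.
Short run: 5132 − 7P = 3707 + 6P gives 1425 = 13P, so P = 109.62 and Y = 5132 − 7P = 4364.69.
Y = 4364.69 is above potential 3845; expectations adjust and SRAS shifts left until Y = 3845.
Long run: on the new AD curve, 3845 = 5132 − 7P gives P = 183.86.

Short run: P = 109.62, Y = 4364.69. Long run: P = 183.86.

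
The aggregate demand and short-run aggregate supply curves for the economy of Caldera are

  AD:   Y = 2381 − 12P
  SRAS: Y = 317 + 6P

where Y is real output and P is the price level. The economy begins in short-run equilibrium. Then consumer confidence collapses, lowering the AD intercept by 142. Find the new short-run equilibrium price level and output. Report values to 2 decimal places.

P = 106.78, Y = 957.67

This is a negative demand shock: AD shifts left.
New AD: Y = 2239 − 12P.
Set AD = SRAS: 2239 − 12P = 317 + 6P, so 1922 = 18P and P = 106.78.
Substituting into AD, Y = 957.67.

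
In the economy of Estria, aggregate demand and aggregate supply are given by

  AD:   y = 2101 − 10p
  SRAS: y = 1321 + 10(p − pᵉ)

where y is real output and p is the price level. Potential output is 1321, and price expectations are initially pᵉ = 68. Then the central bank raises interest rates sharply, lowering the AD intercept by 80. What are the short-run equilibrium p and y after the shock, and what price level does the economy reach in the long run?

Short run: p = 69, y = 1331. Long run: p = 70.

AD shifts left: new AD is y = 2021 − 10p. With pᵉ = 68, SRAS is y = 641 + 10p.
Short run: 2021 − 10p = 641 + 10p gives 1380 = 20p, so p = 69 and y = 2021 − 10·69 = 1331.
y = 1331 is above potential 1321; expectations adjust and SRAS shifts left until y = 1321.
Long run: on the new AD curve, 1321 = 2021 − 10p gives p = 70.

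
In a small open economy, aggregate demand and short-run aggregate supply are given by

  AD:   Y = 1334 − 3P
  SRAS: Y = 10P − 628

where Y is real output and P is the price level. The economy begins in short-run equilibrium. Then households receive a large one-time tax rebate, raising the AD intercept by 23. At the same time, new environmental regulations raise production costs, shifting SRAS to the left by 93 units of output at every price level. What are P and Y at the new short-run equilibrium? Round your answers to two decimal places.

After both shocks: AD is Y = 1357 − 3P and SRAS is Y = 10P − 721.
Setting them equal: 2078 = 13P, so P = 159.85.
Substituting into AD, Y = 877.46.

P = 159.85, Y = 877.46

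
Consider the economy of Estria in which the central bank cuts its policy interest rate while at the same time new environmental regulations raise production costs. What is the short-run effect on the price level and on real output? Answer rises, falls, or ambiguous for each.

Price level: rises; output: ambiguous

The first event is a positive demand shock: AD shifts right, which by itself pushes P up and Y up.
The second is an adverse supply shock: SRAS shifts left, which by itself pushes P up and Y down.
Both shocks push P up, so P rises. The two shocks push Y in opposite directions, so the effect on Y is ambiguous.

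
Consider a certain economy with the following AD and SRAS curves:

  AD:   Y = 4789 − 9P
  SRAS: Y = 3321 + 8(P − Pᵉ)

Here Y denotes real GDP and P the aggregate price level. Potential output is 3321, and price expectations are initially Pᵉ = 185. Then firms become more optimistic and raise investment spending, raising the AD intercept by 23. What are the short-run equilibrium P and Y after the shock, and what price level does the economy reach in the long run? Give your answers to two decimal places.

Short run: P = 174.76, Y = 3239.12. Long run: P = 165.67.

AD shifts right: new AD is Y = 4812 − 9P. With Pᵉ = 185, SRAS is Y = 1841 + 8P.
Short run: 4812 − 9P = 1841 + 8P gives 2971 = 17P, so P = 174.76 and Y = 4812 − 9P = 3239.12.
Y = 3239.12 is below potential 3321; expectations adjust and SRAS shifts right until Y = 3321.
Long run: on the new AD curve, 3321 = 4812 − 9P gives P = 165.67.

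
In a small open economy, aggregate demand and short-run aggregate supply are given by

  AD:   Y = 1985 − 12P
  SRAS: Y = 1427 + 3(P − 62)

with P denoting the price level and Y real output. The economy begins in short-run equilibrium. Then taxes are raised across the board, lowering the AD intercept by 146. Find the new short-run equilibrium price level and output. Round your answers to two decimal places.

P = 39.87, Y = 1360.60

This is a negative demand shock: AD shifts left.
New AD: Y = 1839 − 12P.
SRAS can be written Y = 1241 + 3P.
Set AD = SRAS: 1839 − 12P = 1241 + 3P, so 598 = 15P and P = 39.87.
Substituting into AD, Y = 1360.60.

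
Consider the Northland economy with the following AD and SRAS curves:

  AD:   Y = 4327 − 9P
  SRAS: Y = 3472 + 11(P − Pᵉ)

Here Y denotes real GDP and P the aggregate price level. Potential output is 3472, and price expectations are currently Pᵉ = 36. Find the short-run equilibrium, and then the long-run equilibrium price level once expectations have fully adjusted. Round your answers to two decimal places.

Short run: P = 62.55, Y = 3764.05. Long run: P = 95.00.

Short run: with Pᵉ = 36, SRAS is Y = 3076 + 11P. Setting AD = SRAS gives 1251 = 20P, so P = 62.55 and Y = 4327 − 9P = 3764.05.
Output 3764.05 is above potential 3472, so over time expected prices rise and SRAS shifts left until Y returns to 3472.
Long run: Y = 3472 on the AD curve gives 3472 = 4327 − 9P, so P = 95.00.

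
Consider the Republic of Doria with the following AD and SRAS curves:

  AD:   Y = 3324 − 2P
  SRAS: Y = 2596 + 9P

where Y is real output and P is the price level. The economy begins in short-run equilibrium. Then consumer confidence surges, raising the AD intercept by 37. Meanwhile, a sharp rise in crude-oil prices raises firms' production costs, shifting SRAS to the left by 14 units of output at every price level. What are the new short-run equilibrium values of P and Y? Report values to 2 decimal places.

P = 70.82, Y = 3219.36

After both shocks: AD is Y = 3361 − 2P and SRAS is Y = 2582 + 9P.
Setting them equal: 779 = 11P, so P = 70.82.
Substituting into AD, Y = 3219.36.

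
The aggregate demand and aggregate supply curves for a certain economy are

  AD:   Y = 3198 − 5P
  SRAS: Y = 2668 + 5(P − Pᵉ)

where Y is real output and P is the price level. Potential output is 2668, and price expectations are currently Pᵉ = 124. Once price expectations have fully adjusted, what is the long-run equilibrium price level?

Long-run P = 106

Short run: with Pᵉ = 124, SRAS is Y = 2048 + 5P. Setting AD = SRAS gives 1150 = 10P, so P = 115 and Y = 3198 − 5·115 = 2623.
Output 2623 is below potential 2668, so over time expected prices fall and SRAS shifts right until Y returns to 2668.
Long run: Y = 2668 on the AD curve gives 2668 = 3198 − 5P, so P = 106.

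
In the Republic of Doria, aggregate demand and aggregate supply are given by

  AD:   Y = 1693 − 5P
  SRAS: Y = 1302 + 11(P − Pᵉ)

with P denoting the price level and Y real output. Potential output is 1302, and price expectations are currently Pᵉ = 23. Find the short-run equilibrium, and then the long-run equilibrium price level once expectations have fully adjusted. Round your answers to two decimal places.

Short run: with Pᵉ = 23, SRAS is Y = 1049 + 11P. Setting AD = SRAS gives 644 = 16P, so P = 40.25 and Y = 1693 − 5P = 1491.75.
Output 1491.75 is above potential 1302, so over time expected prices rise and SRAS shifts left until Y returns to 1302.
Long run: Y = 1302 on the AD curve gives 1302 = 1693 − 5P, so P = 78.20.

Short run: P = 40.25, Y = 1491.75. Long run: P = 78.20.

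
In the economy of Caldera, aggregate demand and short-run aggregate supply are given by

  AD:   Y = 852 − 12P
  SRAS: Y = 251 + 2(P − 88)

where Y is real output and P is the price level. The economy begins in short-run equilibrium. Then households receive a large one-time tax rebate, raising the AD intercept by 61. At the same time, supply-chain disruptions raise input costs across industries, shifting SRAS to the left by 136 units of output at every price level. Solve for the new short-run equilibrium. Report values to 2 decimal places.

P = 69.57, Y = 78.14

After both shocks: AD is Y = 913 − 12P and SRAS is Y = 2P − 61.
Setting them equal: 974 = 14P, so P = 69.57.
Substituting into AD, Y = 78.14.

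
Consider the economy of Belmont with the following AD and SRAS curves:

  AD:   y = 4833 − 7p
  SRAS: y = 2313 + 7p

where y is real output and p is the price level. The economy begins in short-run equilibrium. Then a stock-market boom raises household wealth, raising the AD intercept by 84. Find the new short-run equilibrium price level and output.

p = 186, y = 3615

This is a positive demand shock: AD shifts right.
New AD: y = 4917 − 7p.
Set AD = SRAS: 4917 − 7p = 2313 + 7p, so 2604 = 14p and p = 186.
y = 4917 − 7·186 = 3615.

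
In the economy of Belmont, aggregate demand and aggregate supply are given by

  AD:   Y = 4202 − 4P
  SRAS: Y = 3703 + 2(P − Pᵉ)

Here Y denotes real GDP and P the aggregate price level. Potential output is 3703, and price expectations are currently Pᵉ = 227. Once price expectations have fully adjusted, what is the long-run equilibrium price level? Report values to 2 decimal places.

Long-run P = 124.75

Short run: with Pᵉ = 227, SRAS is Y = 3249 + 2P. Setting AD = SRAS gives 953 = 6P, so P = 158.83 and Y = 4202 − 4P = 3566.67.
Output 3566.67 is below potential 3703, so over time expected prices fall and SRAS shifts right until Y returns to 3703.
Long run: Y = 3703 on the AD curve gives 3703 = 4202 − 4P, so P = 124.75.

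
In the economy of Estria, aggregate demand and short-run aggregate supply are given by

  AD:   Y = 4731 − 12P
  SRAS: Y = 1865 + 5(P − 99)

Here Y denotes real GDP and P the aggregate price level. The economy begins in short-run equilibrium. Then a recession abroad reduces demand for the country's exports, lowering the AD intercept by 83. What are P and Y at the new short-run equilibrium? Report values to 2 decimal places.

P = 192.82, Y = 2334.12

This is a negative demand shock: AD shifts left.
New AD: Y = 4648 − 12P.
SRAS can be written Y = 1370 + 5P.
Set AD = SRAS: 4648 − 12P = 1370 + 5P, so 3278 = 17P and P = 192.82.
Substituting into AD, Y = 2334.12.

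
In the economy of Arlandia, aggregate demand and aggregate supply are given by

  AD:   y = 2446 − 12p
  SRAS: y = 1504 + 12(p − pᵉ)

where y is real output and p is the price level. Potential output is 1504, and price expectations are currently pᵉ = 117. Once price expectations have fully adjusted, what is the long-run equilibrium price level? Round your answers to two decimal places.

Long-run p = 78.50

Short run: with pᵉ = 117, SRAS is y = 100 + 12p. Setting AD = SRAS gives 2346 = 24p, so p = 97.75 and y = 2446 − 12p = 1273.00.
Output 1273.00 is below potential 1504, so over time expected prices fall and SRAS shifts right until y returns to 1504.
Long run: y = 1504 on the AD curve gives 1504 = 2446 − 12p, so p = 78.50.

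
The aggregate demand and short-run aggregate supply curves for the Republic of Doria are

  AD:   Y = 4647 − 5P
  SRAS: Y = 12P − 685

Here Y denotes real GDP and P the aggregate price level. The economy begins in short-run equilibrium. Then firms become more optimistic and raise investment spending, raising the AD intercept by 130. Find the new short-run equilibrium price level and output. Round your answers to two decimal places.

This is a positive demand shock: AD shifts right.
New AD: Y = 4777 − 5P.
Set AD = SRAS: 4777 − 5P = 12P − 685, so 5462 = 17P and P = 321.29.
Substituting into AD, Y = 3170.53.

P = 321.29, Y = 3170.53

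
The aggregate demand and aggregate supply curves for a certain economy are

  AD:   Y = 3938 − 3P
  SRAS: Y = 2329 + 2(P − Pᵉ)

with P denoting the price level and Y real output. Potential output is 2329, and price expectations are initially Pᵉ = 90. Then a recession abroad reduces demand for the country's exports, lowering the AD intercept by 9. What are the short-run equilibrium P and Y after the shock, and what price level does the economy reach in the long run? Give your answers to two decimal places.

Short run: P = 356.00, Y = 2861.00. Long run: P = 533.33.

AD shifts left: new AD is Y = 3929 − 3P. With Pᵉ = 90, SRAS is Y = 2149 + 2P.
Short run: 3929 − 3P = 2149 + 2P gives 1780 = 5P, so P = 356.00 and Y = 3929 − 3P = 2861.00.
Y = 2861.00 is above potential 2329; expectations adjust and SRAS shifts left until Y = 2329.
Long run: on the new AD curve, 2329 = 3929 − 3P gives P = 533.33.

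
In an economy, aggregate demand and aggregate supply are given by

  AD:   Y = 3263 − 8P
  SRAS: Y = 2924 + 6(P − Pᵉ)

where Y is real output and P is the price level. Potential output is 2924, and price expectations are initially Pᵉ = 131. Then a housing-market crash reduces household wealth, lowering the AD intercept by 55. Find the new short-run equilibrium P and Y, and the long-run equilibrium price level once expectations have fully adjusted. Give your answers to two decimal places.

AD shifts left: new AD is Y = 3208 − 8P. With Pᵉ = 131, SRAS is Y = 2138 + 6P.
Short run: 3208 − 8P = 2138 + 6P gives 1070 = 14P, so P = 76.43 and Y = 3208 − 8P = 2596.57.
Y = 2596.57 is below potential 2924; expectations adjust and SRAS shifts right until Y = 2924.
Long run: on the new AD curve, 2924 = 3208 − 8P gives P = 35.50.

Short run: P = 76.43, Y = 2596.57. Long run: P = 35.50.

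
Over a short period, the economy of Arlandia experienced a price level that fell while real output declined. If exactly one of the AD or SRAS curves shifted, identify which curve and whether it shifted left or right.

P fell and Y fell. An AD shift moves P and Y in the same direction; an SRAS shift moves them in opposite directions.
Here P and Y moved in the same direction, so the AD curve shifted.
Since Y fell, AD shifted left.

AD shifted left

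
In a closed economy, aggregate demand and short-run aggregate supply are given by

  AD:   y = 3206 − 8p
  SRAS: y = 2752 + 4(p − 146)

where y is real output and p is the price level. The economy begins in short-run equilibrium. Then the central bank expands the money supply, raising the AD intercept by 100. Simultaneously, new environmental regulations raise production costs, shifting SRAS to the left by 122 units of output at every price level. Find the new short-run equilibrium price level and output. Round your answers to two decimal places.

After both shocks: AD is y = 3306 − 8p and SRAS is y = 2046 + 4p.
Setting them equal: 1260 = 12p, so p = 105.00.
Substituting into AD, y = 2466.00.

p = 105.00, y = 2466.00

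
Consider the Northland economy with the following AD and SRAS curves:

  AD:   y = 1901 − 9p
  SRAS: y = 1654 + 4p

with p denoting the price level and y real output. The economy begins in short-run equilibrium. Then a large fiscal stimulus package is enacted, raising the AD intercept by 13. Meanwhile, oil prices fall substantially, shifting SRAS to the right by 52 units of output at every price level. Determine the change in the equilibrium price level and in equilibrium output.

After both shocks: AD is y = 1914 − 9p and SRAS is y = 1706 + 4p.
Setting them equal: 208 = 13p, so p = 16.
y = 1914 − 9·16 = 1770.
Initially p = 19, y = 1730, so Δp = -3 and Δy = +40.

Δp = -3, Δy = +40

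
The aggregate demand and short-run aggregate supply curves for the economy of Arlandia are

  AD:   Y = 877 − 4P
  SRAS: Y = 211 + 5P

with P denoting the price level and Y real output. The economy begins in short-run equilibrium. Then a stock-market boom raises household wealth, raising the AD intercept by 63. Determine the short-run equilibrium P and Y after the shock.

P = 81, Y = 616

This is a positive demand shock: AD shifts right.
New AD: Y = 940 − 4P.
Set AD = SRAS: 940 − 4P = 211 + 5P, so 729 = 9P and P = 81.
Y = 940 − 4·81 = 616.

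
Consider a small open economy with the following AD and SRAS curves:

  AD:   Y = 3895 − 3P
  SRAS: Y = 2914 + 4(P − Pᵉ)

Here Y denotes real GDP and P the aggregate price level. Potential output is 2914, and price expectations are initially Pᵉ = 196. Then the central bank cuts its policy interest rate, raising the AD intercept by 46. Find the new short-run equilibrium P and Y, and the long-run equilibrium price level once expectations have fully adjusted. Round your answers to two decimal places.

Short run: P = 258.71, Y = 3164.86. Long run: P = 342.33.

AD shifts right: new AD is Y = 3941 − 3P. With Pᵉ = 196, SRAS is Y = 2130 + 4P.
Short run: 3941 − 3P = 2130 + 4P gives 1811 = 7P, so P = 258.71 and Y = 3941 − 3P = 3164.86.
Y = 3164.86 is above potential 2914; expectations adjust and SRAS shifts left until Y = 2914.
Long run: on the new AD curve, 2914 = 3941 − 3P gives P = 342.33.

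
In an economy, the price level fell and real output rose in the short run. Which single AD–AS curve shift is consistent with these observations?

SRAS shifted right

P fell and Y rose. An AD shift moves P and Y in the same direction; an SRAS shift moves them in opposite directions.
Here P and Y moved in opposite directions, so the SRAS curve shifted.
Since Y rose, SRAS shifted right.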